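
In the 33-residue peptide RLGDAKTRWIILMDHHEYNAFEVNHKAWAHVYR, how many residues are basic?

Lysine (K), arginine (R), and histidine (H) have basic, nitrogen-containing side chains.
Matching residues: R1, K6, R8, H15, H16, H25, K26, H30, R33.

9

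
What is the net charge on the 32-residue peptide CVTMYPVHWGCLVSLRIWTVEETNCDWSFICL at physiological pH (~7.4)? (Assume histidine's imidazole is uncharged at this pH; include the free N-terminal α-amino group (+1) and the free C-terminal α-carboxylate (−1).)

Near pH 7.4, K and R contribute +1 each, D and E contribute −1 each, and every other side chain (His included, as stated) is uncharged.
Positive (K, R): R16 → +1.
Negative (D, E): E21, E22, D26 → −3.
The N-terminus (+1) and C-terminus (−1) cancel.
Net charge = (+1) + (−3) = −2.

-2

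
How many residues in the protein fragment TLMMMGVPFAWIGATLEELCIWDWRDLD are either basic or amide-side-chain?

1

Basic: H, K, R. Amide-side-chain: N, Q.
Basic residues here: R25 (1).
Amide-side-chain residues here: none (0).
The two groups share no amino acid, so total = 1 + 0 = 1.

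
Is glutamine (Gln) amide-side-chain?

Only N (asparagine) and Q (glutamine) carry a side-chain carboxamide.
Glutamine is in this group.

Yes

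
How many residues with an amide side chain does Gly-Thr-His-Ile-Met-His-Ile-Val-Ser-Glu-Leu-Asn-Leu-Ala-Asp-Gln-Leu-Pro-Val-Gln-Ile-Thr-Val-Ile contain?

3

Only N (asparagine) and Q (glutamine) carry a side-chain carboxamide.
Matching residues: Asn12, Gln16, Gln20.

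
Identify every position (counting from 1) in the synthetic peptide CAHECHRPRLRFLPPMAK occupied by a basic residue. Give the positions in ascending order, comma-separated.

3, 6, 7, 9, 11, 18

Matching residues: H3, H6, R7, R9, R11, K18.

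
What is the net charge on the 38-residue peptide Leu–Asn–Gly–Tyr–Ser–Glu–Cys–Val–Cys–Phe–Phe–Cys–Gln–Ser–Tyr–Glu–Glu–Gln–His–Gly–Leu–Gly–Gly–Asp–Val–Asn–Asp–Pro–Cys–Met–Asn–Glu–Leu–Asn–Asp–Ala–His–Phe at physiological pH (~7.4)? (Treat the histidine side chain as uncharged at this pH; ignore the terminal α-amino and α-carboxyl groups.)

The side chains ionized at physiological pH are Lys/Arg (+1) and Asp/Glu (−1); with His treated as neutral, nothing else contributes.
Positive (K, R): none → +0.
Negative (D, E): Glu6, Glu16, Glu17, Asp24, Asp27, Glu32, Asp35 → −7.
Net charge = (+0) + (−7) = −7.

-7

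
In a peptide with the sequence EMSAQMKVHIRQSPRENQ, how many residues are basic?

4

Lysine (K), arginine (R), and histidine (H) have basic, nitrogen-containing side chains.
Matching residues: K7, H9, R11, R15.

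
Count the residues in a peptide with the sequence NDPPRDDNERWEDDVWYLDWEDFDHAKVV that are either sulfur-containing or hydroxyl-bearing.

1

Sulfur-containing: C, M. Hydroxyl-bearing: S, T, Y.
Sulfur-containing residues here: none (0).
Hydroxyl-bearing residues here: Y17 (1).
The two groups share no amino acid, so total = 0 + 1 = 1.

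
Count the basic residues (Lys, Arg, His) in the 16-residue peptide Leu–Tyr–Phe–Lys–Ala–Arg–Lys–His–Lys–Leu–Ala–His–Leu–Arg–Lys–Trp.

8

Matching residues: Lys4, Arg6, Lys7, His8, Lys9, His12, Arg14, Lys15.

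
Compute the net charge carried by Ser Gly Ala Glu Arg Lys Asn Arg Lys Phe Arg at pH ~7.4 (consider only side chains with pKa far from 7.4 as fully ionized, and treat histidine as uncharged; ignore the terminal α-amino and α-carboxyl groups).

Near pH 7.4, K and R contribute +1 each, D and E contribute −1 each, and every other side chain (His included, as stated) is uncharged.
Positive (K, R): Arg5, Lys6, Arg8, Lys9, Arg11 → +5.
Negative (D, E): Glu4 → −1.
Net charge = (+5) + (−1) = +4.

+4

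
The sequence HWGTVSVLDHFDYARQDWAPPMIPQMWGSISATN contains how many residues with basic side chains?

K, R, and H are the three residues with basic side chains (ε-amine, guanidinium, and imidazole respectively).
Matching residues: H1, H10, R15.

3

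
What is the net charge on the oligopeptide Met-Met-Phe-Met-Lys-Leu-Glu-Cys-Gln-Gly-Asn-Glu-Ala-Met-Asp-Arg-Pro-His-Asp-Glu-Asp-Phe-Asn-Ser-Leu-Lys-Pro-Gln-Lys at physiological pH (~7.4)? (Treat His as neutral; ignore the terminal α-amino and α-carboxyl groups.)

-2

Near pH 7.4, K and R contribute +1 each, D and E contribute −1 each, and every other side chain (His included, as stated) is uncharged.
Positive (K, R): Lys5, Arg16, Lys26, Lys29 → +4.
Negative (D, E): Glu7, Glu12, Asp15, Asp19, Glu20, Asp21 → −6.
Net charge = (+4) + (−6) = −2.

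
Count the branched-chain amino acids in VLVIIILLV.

The BCAAs are Val, Leu, and Ile — aliphatic side chains with a branch point.
Matching residues: V1, L2, V3, I4, I5, I6, L7, L8, V9.

9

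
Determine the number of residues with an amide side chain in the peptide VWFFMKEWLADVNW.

Asparagine (N) and glutamine (Q) have uncharged amide side chains.
Matching residues: N13.

1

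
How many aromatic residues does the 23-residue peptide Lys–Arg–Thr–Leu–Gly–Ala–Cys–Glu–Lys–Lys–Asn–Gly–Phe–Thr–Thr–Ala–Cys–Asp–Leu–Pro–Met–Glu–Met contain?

The aromatic amino acids are Phe (F, benzyl), Trp (W, indole), and Tyr (Y, phenol).
Matching residues: Phe13.

1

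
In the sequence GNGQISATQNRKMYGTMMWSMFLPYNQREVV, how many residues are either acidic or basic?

4

Acidic: D, E. Basic: H, K, R.
Acidic residues here: E29 (1).
Basic residues here: R11, K12, R28 (3).
The two groups share no amino acid, so total = 1 + 3 = 4.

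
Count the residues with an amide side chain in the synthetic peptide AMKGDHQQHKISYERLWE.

2

Asparagine (N) and glutamine (Q) have uncharged amide side chains.
Matching residues: Q7, Q8.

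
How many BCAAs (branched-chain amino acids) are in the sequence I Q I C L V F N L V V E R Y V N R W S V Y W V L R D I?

12

Valine (V), leucine (L), and isoleucine (I) are the branched-chain amino acids.
Matching residues: I1, I3, L5, V6, L9, V10, V11, V15, V20, V23, L24, I27.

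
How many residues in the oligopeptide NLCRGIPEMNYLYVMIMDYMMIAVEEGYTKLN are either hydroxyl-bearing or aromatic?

Hydroxyl-bearing: S, T, Y. Aromatic: F, W, Y.
Hydroxyl-bearing residues here: Y11, Y13, Y19, Y28, T29 (5).
Aromatic residues here: Y11, Y13, Y19, Y28 (4).
Y is in both groups, so the 4 Y residues must not be double-counted.
Total = 5 + 4 − 4 = 5.

5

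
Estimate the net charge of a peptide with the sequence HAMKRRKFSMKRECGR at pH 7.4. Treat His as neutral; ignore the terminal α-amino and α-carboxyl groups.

Near pH 7.4, K and R contribute +1 each, D and E contribute −1 each, and every other side chain (His included, as stated) is uncharged.
Positive (K, R): K4, R5, R6, K7, K11, R12, R16 → +7.
Negative (D, E): E13 → −1.
Net charge = (+7) + (−1) = +6.

+6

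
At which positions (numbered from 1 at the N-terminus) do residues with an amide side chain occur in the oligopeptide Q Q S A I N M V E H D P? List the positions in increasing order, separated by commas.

1, 2, 6

Only N (asparagine) and Q (glutamine) carry a side-chain carboxamide.
Matching residues: Q1, Q2, N6.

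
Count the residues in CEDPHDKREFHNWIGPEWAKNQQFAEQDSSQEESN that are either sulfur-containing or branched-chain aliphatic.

Sulfur-containing: C, M. Branched-chain aliphatic: I, L, V.
Sulfur-containing residues here: C1 (1).
Branched-chain aliphatic residues here: I14 (1).
The two groups share no amino acid, so total = 1 + 1 = 2.

2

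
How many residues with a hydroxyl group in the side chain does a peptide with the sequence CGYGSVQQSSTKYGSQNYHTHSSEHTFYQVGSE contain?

14

Serine (S), threonine (T), and tyrosine (Y) each carry a hydroxyl group on the side chain.
Matching residues: Y3, S5, S9, S10, T11, Y13, S15, Y18, T20, S22, S23, T26, Y28, S32.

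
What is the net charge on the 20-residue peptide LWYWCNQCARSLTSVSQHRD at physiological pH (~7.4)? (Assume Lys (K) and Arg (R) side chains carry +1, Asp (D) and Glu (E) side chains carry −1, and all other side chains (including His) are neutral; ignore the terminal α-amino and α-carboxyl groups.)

+1

Positive (K, R): R10, R19 → +2.
Negative (D, E): D20 → −1.
Net charge = (+2) + (−1) = +1.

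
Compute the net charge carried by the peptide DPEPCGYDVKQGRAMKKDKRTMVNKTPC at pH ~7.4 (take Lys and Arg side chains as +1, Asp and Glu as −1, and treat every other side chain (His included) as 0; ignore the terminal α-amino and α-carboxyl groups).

+3

Positive (K, R): K10, R13, K16, K17, K19, R20, K25 → +7.
Negative (D, E): D1, E3, D8, D18 → −4.
Net charge = (+7) + (−4) = +3.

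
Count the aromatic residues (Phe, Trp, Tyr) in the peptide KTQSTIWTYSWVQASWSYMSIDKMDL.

5

Matching residues: W7, Y9, W11, W16, Y18.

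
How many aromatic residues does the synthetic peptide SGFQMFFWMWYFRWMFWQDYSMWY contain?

13

F, W, and Y each carry an aromatic ring on the side chain.
Matching residues: F3, F6, F7, W8, W10, Y11, F12, W14, F16, W17, Y20, W23, Y24.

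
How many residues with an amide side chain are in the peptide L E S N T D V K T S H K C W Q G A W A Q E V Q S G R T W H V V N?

5

Asparagine (N) and glutamine (Q) have uncharged amide side chains.
Matching residues: N4, Q15, Q20, Q23, N32.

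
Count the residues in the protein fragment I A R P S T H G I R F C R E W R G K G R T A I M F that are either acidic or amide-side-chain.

1

Acidic: D, E. Amide-side-chain: N, Q.
Acidic residues here: E14 (1).
Amide-side-chain residues here: none (0).
The two groups share no amino acid, so total = 1 + 0 = 1.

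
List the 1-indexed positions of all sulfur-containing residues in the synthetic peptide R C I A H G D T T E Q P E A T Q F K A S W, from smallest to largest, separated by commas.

Only Cys (C) and Met (M) have a sulfur atom in the side chain.
Matching residues: C2.

2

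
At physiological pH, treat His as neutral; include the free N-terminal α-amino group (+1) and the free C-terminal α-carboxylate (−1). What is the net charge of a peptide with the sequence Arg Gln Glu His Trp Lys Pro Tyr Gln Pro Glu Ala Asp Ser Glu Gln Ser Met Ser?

At pH ~7.4 the Lys and Arg side chains are protonated (+1), the Asp and Glu side chains are deprotonated (−1), and with His taken as neutral all other side chains carry no charge.
Positive (K, R): Arg1, Lys6 → +2.
Negative (D, E): Glu3, Glu11, Asp13, Glu15 → −4.
The N-terminus (+1) and C-terminus (−1) cancel.
Net charge = (+2) + (−4) = −2.

-2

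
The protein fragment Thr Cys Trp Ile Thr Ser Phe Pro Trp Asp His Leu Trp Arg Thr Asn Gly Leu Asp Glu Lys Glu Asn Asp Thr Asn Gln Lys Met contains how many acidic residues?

Only D (aspartate) and E (glutamate) carry a side-chain carboxylic acid.
Matching residues: Asp10, Asp19, Glu20, Glu22, Asp24.

5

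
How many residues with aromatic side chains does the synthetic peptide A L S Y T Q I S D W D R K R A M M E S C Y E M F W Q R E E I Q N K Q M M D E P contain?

The aromatic amino acids are Phe (F, benzyl), Trp (W, indole), and Tyr (Y, phenol).
Matching residues: Y4, W10, Y21, F24, W25.

5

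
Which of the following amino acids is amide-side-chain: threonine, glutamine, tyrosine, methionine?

Asparagine (N) and glutamine (Q) have uncharged amide side chains.
Of the listed options, only glutamine belongs to this group.

glutamine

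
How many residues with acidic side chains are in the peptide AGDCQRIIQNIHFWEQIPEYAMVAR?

The acidic residues are Asp (D) and Glu (E), whose side chains end in a carboxylate group.
Matching residues: D3, E15, E19.

3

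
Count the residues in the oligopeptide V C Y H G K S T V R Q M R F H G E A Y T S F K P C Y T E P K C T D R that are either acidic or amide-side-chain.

4

Acidic: D, E. Amide-side-chain: N, Q.
Acidic residues here: E17, E28, D33 (3).
Amide-side-chain residues here: Q11 (1).
The two groups share no amino acid, so total = 3 + 1 = 4.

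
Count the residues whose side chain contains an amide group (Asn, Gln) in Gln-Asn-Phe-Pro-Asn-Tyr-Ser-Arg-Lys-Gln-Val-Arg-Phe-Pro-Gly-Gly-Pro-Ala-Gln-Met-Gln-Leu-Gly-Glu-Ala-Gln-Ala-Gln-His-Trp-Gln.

9

Matching residues: Gln1, Asn2, Asn5, Gln10, Gln19, Gln21, Gln26, Gln28, Gln31.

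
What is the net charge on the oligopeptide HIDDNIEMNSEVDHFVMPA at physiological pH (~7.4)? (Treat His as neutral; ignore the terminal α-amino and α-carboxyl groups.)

The side chains ionized at physiological pH are Lys/Arg (+1) and Asp/Glu (−1); with His treated as neutral, nothing else contributes.
Positive (K, R): none → +0.
Negative (D, E): D3, D4, E7, E11, D13 → −5.
Net charge = (+0) + (−5) = −5.

-5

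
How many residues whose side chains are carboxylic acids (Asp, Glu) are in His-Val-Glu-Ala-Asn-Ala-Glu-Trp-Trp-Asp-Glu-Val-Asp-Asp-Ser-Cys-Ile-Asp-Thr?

Matching residues: Glu3, Glu7, Asp10, Glu11, Asp13, Asp14, Asp18.

7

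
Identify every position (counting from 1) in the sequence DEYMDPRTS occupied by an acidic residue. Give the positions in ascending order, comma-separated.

1, 2, 5

Aspartate (D) and glutamate (E) have carboxylic-acid side chains and are the acidic amino acids.
Matching residues: D1, E2, D5.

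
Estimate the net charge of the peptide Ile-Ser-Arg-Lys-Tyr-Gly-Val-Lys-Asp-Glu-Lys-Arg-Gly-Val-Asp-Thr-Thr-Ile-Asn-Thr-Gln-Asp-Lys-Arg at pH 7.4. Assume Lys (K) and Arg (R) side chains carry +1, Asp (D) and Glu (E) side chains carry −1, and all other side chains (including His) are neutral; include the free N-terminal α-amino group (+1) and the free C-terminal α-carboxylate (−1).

Positive (K, R): Arg3, Lys4, Lys8, Lys11, Arg12, Lys23, Arg24 → +7.
Negative (D, E): Asp9, Glu10, Asp15, Asp22 → −4.
The N-terminus (+1) and C-terminus (−1) cancel.
Net charge = (+7) + (−4) = +3.

+3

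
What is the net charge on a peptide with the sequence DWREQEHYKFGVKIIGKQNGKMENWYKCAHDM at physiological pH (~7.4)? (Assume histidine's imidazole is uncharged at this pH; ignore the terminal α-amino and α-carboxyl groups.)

Near pH 7.4, K and R contribute +1 each, D and E contribute −1 each, and every other side chain (His included, as stated) is uncharged.
Positive (K, R): R3, K9, K13, K17, K21, K27 → +6.
Negative (D, E): D1, E4, E6, E23, D31 → −5.
Net charge = (+6) + (−5) = +1.

+1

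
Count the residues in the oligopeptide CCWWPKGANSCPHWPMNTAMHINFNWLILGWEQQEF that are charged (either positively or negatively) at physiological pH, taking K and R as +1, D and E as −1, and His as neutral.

Charged side chains at pH ~7.4: K, R (positive); D, E (negative).
Matching residues: K6, E32, E35.

3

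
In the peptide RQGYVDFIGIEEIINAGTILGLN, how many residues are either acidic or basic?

Acidic: D, E. Basic: H, K, R.
Acidic residues here: D6, E11, E12 (3).
Basic residues here: R1 (1).
The two groups share no amino acid, so total = 3 + 1 = 4.

4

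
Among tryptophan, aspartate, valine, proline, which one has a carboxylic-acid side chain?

aspartate

Only D (aspartate) and E (glutamate) carry a side-chain carboxylic acid.
Of the listed options, only aspartate belongs to this group.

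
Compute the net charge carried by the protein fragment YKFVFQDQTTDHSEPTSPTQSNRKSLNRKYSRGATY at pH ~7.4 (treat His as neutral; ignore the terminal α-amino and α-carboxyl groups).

+3

The side chains ionized at physiological pH are Lys/Arg (+1) and Asp/Glu (−1); with His treated as neutral, nothing else contributes.
Positive (K, R): K2, R23, K24, R28, K29, R32 → +6.
Negative (D, E): D7, D11, E14 → −3.
Net charge = (+6) + (−3) = +3.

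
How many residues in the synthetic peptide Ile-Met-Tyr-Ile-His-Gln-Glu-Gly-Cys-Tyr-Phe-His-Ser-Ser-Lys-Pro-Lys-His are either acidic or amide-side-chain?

Acidic: D, E. Amide-side-chain: N, Q.
Acidic residues here: Glu7 (1).
Amide-side-chain residues here: Gln6 (1).
The two groups share no amino acid, so total = 1 + 1 = 2.

2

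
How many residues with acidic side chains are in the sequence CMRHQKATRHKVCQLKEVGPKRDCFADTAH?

3

Aspartate (D) and glutamate (E) have carboxylic-acid side chains and are the acidic amino acids.
Matching residues: E17, D23, D27.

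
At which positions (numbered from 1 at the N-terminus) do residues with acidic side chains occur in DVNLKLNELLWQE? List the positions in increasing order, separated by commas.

Only D (aspartate) and E (glutamate) carry a side-chain carboxylic acid.
Matching residues: D1, E8, E13.

1, 8, 13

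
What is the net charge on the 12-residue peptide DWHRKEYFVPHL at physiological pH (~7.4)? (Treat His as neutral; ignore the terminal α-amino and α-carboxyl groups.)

At pH ~7.4 the Lys and Arg side chains are protonated (+1), the Asp and Glu side chains are deprotonated (−1), and with His taken as neutral all other side chains carry no charge.
Positive (K, R): R4, K5 → +2.
Negative (D, E): D1, E6 → −2.
Net charge = (+2) + (−2) = 0.

0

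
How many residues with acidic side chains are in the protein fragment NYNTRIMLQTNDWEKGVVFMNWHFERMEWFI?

4

Aspartate (D) and glutamate (E) have carboxylic-acid side chains and are the acidic amino acids.
Matching residues: D12, E14, E25, E28.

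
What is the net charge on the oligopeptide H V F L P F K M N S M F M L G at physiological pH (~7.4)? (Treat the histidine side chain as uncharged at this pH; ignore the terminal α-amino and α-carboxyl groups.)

+1

At pH ~7.4 the Lys and Arg side chains are protonated (+1), the Asp and Glu side chains are deprotonated (−1), and with His taken as neutral all other side chains carry no charge.
Positive (K, R): K7 → +1.
Negative (D, E): none → −0.
Net charge = (+1) + (−0) = +1.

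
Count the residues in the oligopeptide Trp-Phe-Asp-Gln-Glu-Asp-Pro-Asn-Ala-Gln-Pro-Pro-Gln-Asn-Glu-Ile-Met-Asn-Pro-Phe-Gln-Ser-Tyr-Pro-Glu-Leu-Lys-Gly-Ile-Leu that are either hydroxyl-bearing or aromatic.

Hydroxyl-bearing: S, T, Y. Aromatic: F, W, Y.
Hydroxyl-bearing residues here: Ser22, Tyr23 (2).
Aromatic residues here: Trp1, Phe2, Phe20, Tyr23 (4).
Y is in both groups, so the 1 Y residue must not be double-counted.
Total = 2 + 4 − 1 = 5.

5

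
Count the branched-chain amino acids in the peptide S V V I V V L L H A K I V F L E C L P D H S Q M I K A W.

12

Valine (V), leucine (L), and isoleucine (I) are the branched-chain amino acids.
Matching residues: V2, V3, I4, V5, V6, L7, L8, I12, V13, L15, L18, I25.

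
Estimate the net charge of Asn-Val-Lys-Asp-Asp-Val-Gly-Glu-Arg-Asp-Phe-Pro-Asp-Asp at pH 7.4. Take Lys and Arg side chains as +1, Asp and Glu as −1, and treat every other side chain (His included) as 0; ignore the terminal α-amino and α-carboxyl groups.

Positive (K, R): Lys3, Arg9 → +2.
Negative (D, E): Asp4, Asp5, Glu8, Asp10, Asp13, Asp14 → −6.
Net charge = (+2) + (−6) = −4.

-4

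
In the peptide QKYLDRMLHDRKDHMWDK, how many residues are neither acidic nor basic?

7

Acidic: D, E. Basic: K, R, H. All other residues are neither.
Matching residues: Q1, Y3, L4, M7, L8, M15, W16.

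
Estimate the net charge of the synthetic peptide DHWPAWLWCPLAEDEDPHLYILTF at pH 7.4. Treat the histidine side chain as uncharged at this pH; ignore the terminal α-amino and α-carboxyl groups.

-5

Near pH 7.4, K and R contribute +1 each, D and E contribute −1 each, and every other side chain (His included, as stated) is uncharged.
Positive (K, R): none → +0.
Negative (D, E): D1, E13, D14, E15, D16 → −5.
Net charge = (+0) + (−5) = −5.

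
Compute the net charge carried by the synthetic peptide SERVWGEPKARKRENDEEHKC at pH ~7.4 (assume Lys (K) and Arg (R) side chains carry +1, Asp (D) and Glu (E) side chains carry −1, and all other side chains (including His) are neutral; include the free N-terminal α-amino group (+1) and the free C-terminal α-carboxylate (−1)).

Positive (K, R): R3, K9, R11, K12, R13, K20 → +6.
Negative (D, E): E2, E7, E14, D16, E17, E18 → −6.
The N-terminus (+1) and C-terminus (−1) cancel.
Net charge = (+6) + (−6) = 0.

0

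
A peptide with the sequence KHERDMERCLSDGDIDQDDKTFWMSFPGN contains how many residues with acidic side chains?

8

The acidic residues are Asp (D) and Glu (E), whose side chains end in a carboxylate group.
Matching residues: E3, D5, E7, D12, D14, D16, D18, D19.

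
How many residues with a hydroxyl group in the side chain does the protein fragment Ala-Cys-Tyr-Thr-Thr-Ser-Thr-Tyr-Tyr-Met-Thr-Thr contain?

S, T, and Y are the three residues with a side-chain hydroxyl.
Matching residues: Tyr3, Thr4, Thr5, Ser6, Thr7, Tyr8, Tyr9, Thr11, Thr12.

9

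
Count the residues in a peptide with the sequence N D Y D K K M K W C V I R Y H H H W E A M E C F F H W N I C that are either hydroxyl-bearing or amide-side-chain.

Hydroxyl-bearing: S, T, Y. Amide-side-chain: N, Q.
Hydroxyl-bearing residues here: Y3, Y14 (2).
Amide-side-chain residues here: N1, N28 (2).
The two groups share no amino acid, so total = 2 + 2 = 4.

4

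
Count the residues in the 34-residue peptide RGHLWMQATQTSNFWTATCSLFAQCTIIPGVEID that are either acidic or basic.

Acidic: D, E. Basic: H, K, R.
Acidic residues here: E32, D34 (2).
Basic residues here: R1, H3 (2).
The two groups share no amino acid, so total = 2 + 2 = 4.

4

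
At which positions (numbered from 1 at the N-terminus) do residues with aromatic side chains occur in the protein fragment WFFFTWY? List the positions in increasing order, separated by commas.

1, 2, 3, 4, 6, 7

Phenylalanine (F), tryptophan (W), and tyrosine (Y) have aromatic ring side chains.
Matching residues: W1, F2, F3, F4, W6, Y7.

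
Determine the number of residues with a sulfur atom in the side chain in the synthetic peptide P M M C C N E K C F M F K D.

Cysteine (C, thiol) and methionine (M, thioether) are the two sulfur-containing amino acids.
Matching residues: M2, M3, C4, C5, C9, M11.

6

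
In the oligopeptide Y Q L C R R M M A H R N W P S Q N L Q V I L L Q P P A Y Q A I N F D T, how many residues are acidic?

Only D (aspartate) and E (glutamate) carry a side-chain carboxylic acid.
Matching residues: D34.

1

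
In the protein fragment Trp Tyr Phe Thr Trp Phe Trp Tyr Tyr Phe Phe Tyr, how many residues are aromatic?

Phenylalanine (F), tryptophan (W), and tyrosine (Y) have aromatic ring side chains.
Matching residues: Trp1, Tyr2, Phe3, Trp5, Phe6, Trp7, Tyr8, Tyr9, Phe10, Phe11, Tyr12.

11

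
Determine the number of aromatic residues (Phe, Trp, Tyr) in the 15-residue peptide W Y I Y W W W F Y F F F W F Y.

14

Matching residues: W1, Y2, Y4, W5, W6, W7, F8, Y9, F10, F11, F12, W13, F14, Y15.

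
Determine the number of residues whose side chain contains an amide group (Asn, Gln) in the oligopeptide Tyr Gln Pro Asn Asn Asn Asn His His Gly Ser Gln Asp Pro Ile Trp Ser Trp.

Matching residues: Gln2, Asn4, Asn5, Asn6, Asn7, Gln12.

6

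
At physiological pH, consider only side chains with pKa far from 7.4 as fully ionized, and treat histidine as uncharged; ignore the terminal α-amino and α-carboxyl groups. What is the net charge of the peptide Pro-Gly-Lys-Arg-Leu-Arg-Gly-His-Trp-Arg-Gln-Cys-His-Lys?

The side chains ionized at physiological pH are Lys/Arg (+1) and Asp/Glu (−1); with His treated as neutral, nothing else contributes.
Positive (K, R): Lys3, Arg4, Arg6, Arg10, Lys14 → +5.
Negative (D, E): none → −0.
Net charge = (+5) + (−0) = +5.

+5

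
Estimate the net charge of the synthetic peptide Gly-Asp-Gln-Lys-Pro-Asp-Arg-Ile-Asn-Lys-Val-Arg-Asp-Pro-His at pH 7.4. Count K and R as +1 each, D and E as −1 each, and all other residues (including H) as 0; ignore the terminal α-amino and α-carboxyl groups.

Positive (K, R): Lys4, Arg7, Lys10, Arg12 → +4.
Negative (D, E): Asp2, Asp6, Asp13 → −3.
Net charge = (+4) + (−3) = +1.

+1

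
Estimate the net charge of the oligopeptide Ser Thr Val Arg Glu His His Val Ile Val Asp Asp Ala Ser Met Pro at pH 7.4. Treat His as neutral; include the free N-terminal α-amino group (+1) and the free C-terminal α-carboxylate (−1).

-2

Near pH 7.4, K and R contribute +1 each, D and E contribute −1 each, and every other side chain (His included, as stated) is uncharged.
Positive (K, R): Arg4 → +1.
Negative (D, E): Glu5, Asp11, Asp12 → −3.
The N-terminus (+1) and C-terminus (−1) cancel.
Net charge = (+1) + (−3) = −2.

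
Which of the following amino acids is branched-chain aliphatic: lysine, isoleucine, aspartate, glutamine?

isoleucine

V, L, and I make up the branched-chain aliphatic group.
Of the listed options, only isoleucine belongs to this group.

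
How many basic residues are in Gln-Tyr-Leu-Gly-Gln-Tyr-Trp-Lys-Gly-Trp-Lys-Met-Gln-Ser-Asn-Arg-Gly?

3

Lysine (K), arginine (R), and histidine (H) have basic, nitrogen-containing side chains.
Matching residues: Lys8, Lys11, Arg16.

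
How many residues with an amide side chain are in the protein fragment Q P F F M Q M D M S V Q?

3

Only N (asparagine) and Q (glutamine) carry a side-chain carboxamide.
Matching residues: Q1, Q6, Q12.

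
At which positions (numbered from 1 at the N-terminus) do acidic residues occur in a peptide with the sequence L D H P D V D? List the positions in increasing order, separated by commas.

Only D (aspartate) and E (glutamate) carry a side-chain carboxylic acid.
Matching residues: D2, D5, D7.

2, 5, 7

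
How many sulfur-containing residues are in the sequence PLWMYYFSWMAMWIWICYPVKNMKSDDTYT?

5

Cysteine (C, thiol) and methionine (M, thioether) are the two sulfur-containing amino acids.
Matching residues: M4, M10, M12, C17, M23.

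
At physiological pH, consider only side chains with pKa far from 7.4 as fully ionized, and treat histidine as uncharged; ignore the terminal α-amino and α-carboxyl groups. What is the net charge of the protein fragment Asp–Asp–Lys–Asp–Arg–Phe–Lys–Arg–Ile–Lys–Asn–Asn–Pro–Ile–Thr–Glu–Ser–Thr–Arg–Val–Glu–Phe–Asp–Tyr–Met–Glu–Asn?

-1

The side chains ionized at physiological pH are Lys/Arg (+1) and Asp/Glu (−1); with His treated as neutral, nothing else contributes.
Positive (K, R): Lys3, Arg5, Lys7, Arg8, Lys10, Arg19 → +6.
Negative (D, E): Asp1, Asp2, Asp4, Glu16, Glu21, Asp23, Glu26 → −7.
Net charge = (+6) + (−7) = −1.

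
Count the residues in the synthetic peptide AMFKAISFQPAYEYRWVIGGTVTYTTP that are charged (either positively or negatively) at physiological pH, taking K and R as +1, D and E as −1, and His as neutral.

3

Charged side chains at pH ~7.4: K, R (positive); D, E (negative).
Matching residues: K4, E13, R15.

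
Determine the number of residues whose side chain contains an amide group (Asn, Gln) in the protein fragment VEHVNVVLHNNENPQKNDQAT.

Matching residues: N5, N10, N11, N13, Q15, N17, Q19.

7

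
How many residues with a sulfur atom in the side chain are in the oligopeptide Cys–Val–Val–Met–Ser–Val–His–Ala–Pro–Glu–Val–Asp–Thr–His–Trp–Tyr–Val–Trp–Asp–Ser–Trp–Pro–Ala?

The sulfur-bearing residues are cysteine (–SH) and methionine (–S–CH₃).
Matching residues: Cys1, Met4.

2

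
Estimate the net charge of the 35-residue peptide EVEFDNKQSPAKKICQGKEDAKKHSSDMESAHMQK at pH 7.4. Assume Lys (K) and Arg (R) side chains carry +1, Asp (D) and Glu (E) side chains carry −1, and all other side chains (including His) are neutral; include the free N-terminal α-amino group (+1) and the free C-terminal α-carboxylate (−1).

Positive (K, R): K7, K12, K13, K18, K22, K23, K35 → +7.
Negative (D, E): E1, E3, D5, E19, D20, D27, E29 → −7.
The N-terminus (+1) and C-terminus (−1) cancel.
Net charge = (+7) + (−7) = 0.

0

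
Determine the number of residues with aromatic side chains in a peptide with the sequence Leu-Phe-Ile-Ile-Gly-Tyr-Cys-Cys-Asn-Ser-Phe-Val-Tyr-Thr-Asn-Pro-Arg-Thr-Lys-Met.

Phenylalanine (F), tryptophan (W), and tyrosine (Y) have aromatic ring side chains.
Matching residues: Phe2, Tyr6, Phe11, Tyr13.

4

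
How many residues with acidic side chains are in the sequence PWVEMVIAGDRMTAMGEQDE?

5

Only D (aspartate) and E (glutamate) carry a side-chain carboxylic acid.
Matching residues: E4, D10, E17, D19, E20.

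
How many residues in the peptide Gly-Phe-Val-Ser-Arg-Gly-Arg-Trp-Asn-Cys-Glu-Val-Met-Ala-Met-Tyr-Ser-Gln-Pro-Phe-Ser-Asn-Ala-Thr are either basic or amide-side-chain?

5

Basic: H, K, R. Amide-side-chain: N, Q.
Basic residues here: Arg5, Arg7 (2).
Amide-side-chain residues here: Asn9, Gln18, Asn22 (3).
The two groups share no amino acid, so total = 2 + 3 = 5.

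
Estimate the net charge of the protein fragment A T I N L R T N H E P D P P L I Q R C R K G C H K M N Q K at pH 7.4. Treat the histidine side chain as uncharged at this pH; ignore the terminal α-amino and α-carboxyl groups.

At pH ~7.4 the Lys and Arg side chains are protonated (+1), the Asp and Glu side chains are deprotonated (−1), and with His taken as neutral all other side chains carry no charge.
Positive (K, R): R6, R18, R20, K21, K25, K29 → +6.
Negative (D, E): E10, D12 → −2.
Net charge = (+6) + (−2) = +4.

+4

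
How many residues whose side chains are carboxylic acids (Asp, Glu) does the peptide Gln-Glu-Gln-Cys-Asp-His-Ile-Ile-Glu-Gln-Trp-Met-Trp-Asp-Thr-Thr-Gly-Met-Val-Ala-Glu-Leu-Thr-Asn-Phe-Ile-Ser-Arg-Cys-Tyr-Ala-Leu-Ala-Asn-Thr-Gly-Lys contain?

5

Matching residues: Glu2, Asp5, Glu9, Asp14, Glu21.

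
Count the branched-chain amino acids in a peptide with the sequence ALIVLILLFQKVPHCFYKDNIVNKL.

The BCAAs are Val, Leu, and Ile — aliphatic side chains with a branch point.
Matching residues: L2, I3, V4, L5, I6, L7, L8, V12, I21, V22, L25.

11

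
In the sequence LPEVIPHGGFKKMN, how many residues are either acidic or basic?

Acidic: D, E. Basic: H, K, R.
Acidic residues here: E3 (1).
Basic residues here: H7, K11, K12 (3).
The two groups share no amino acid, so total = 1 + 3 = 4.

4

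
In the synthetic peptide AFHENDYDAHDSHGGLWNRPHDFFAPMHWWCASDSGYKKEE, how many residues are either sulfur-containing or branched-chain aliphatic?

3

Sulfur-containing: C, M. Branched-chain aliphatic: I, L, V.
Sulfur-containing residues here: M27, C31 (2).
Branched-chain aliphatic residues here: L16 (1).
The two groups share no amino acid, so total = 2 + 1 = 3.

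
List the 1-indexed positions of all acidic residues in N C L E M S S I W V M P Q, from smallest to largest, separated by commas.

4

Aspartate (D) and glutamate (E) have carboxylic-acid side chains and are the acidic amino acids.
Matching residues: E4.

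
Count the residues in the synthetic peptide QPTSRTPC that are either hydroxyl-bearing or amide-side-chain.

4

Hydroxyl-bearing: S, T, Y. Amide-side-chain: N, Q.
Hydroxyl-bearing residues here: T3, S4, T6 (3).
Amide-side-chain residues here: Q1 (1).
The two groups share no amino acid, so total = 3 + 1 = 4.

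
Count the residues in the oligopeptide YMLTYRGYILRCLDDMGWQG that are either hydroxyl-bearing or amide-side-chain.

Hydroxyl-bearing: S, T, Y. Amide-side-chain: N, Q.
Hydroxyl-bearing residues here: Y1, T4, Y5, Y8 (4).
Amide-side-chain residues here: Q19 (1).
The two groups share no amino acid, so total = 4 + 1 = 5.

5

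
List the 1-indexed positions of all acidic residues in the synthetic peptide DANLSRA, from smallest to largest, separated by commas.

The acidic residues are Asp (D) and Glu (E), whose side chains end in a carboxylate group.
Matching residues: D1.

1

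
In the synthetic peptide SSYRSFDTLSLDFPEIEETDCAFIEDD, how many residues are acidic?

9

Only D (aspartate) and E (glutamate) carry a side-chain carboxylic acid.
Matching residues: D7, D12, E15, E17, E18, D20, E25, D26, D27.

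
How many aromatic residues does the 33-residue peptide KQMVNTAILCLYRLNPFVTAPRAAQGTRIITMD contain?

Phenylalanine (F), tryptophan (W), and tyrosine (Y) have aromatic ring side chains.
Matching residues: Y12, F17.

2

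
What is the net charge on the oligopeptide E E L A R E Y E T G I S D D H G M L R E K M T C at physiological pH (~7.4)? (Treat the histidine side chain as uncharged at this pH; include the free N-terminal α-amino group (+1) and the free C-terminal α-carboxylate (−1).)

At pH ~7.4 the Lys and Arg side chains are protonated (+1), the Asp and Glu side chains are deprotonated (−1), and with His taken as neutral all other side chains carry no charge.
Positive (K, R): R5, R19, K21 → +3.
Negative (D, E): E1, E2, E6, E8, D13, D14, E20 → −7.
The N-terminus (+1) and C-terminus (−1) cancel.
Net charge = (+3) + (−7) = −4.

-4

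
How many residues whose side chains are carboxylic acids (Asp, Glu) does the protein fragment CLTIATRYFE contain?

1

Matching residues: E10.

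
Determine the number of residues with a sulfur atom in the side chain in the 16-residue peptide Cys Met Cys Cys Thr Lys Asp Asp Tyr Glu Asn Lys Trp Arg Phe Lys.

The sulfur-bearing residues are cysteine (–SH) and methionine (–S–CH₃).
Matching residues: Cys1, Met2, Cys3, Cys4.

4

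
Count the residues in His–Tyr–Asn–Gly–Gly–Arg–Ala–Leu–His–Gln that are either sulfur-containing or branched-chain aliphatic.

Sulfur-containing: C, M. Branched-chain aliphatic: I, L, V.
Sulfur-containing residues here: none (0).
Branched-chain aliphatic residues here: Leu8 (1).
The two groups share no amino acid, so total = 0 + 1 = 1.

1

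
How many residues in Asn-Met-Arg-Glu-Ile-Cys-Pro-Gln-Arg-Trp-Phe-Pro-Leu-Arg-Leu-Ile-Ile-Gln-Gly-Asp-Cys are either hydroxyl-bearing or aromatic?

2

Hydroxyl-bearing: S, T, Y. Aromatic: F, W, Y.
Hydroxyl-bearing residues here: none (0).
Aromatic residues here: Trp10, Phe11 (2).
(Y belongs to both groups, but none appear in this sequence.) Total = 0 + 2 = 2.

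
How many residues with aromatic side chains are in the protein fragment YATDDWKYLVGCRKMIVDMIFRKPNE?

The aromatic amino acids are Phe (F, benzyl), Trp (W, indole), and Tyr (Y, phenol).
Matching residues: Y1, W6, Y8, F21.

4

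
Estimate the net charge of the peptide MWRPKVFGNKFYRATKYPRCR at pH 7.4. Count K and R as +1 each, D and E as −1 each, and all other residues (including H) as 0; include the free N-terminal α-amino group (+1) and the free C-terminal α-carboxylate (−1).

Positive (K, R): R3, K5, K10, R13, K16, R19, R21 → +7.
Negative (D, E): none → −0.
The N-terminus (+1) and C-terminus (−1) cancel.
Net charge = (+7) + (−0) = +7.

+7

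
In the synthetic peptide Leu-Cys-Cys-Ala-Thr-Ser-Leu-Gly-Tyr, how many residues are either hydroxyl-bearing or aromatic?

3

Hydroxyl-bearing: S, T, Y. Aromatic: F, W, Y.
Hydroxyl-bearing residues here: Thr5, Ser6, Tyr9 (3).
Aromatic residues here: Tyr9 (1).
Y is in both groups, so the 1 Y residue must not be double-counted.
Total = 3 + 1 − 1 = 3.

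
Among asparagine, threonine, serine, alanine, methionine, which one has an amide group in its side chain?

Asparagine (N) and glutamine (Q) have uncharged amide side chains.
Of the listed options, only asparagine belongs to this group.

asparagine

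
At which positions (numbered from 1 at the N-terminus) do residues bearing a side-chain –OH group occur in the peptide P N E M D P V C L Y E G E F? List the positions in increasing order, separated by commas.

The –OH-bearing residues are Ser, Thr (aliphatic alcohols), and Tyr (phenol).
Matching residues: Y10.

10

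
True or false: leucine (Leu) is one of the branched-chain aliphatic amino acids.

True

The BCAAs are Val, Leu, and Ile — aliphatic side chains with a branch point.
Leucine is in this group.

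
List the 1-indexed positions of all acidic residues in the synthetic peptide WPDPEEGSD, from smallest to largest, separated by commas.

The acidic residues are Asp (D) and Glu (E), whose side chains end in a carboxylate group.
Matching residues: D3, E5, E6, D9.

3, 5, 6, 9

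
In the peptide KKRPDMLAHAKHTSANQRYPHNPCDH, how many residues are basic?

9

Lysine (K), arginine (R), and histidine (H) have basic, nitrogen-containing side chains.
Matching residues: K1, K2, R3, H9, K11, H12, R18, H21, H26.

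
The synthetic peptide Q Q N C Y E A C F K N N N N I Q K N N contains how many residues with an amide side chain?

10

Asparagine (N) and glutamine (Q) have uncharged amide side chains.
Matching residues: Q1, Q2, N3, N11, N12, N13, N14, Q16, N18, N19.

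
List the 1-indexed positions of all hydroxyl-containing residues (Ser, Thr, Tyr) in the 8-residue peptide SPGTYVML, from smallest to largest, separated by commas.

Matching residues: S1, T4, Y5.

1, 4, 5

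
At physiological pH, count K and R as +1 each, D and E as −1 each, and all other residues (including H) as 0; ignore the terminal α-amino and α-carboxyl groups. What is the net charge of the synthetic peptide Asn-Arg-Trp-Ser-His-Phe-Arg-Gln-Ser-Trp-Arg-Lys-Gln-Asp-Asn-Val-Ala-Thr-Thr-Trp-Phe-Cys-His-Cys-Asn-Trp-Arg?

Positive (K, R): Arg2, Arg7, Arg11, Lys12, Arg27 → +5.
Negative (D, E): Asp14 → −1.
Net charge = (+5) + (−1) = +4.

+4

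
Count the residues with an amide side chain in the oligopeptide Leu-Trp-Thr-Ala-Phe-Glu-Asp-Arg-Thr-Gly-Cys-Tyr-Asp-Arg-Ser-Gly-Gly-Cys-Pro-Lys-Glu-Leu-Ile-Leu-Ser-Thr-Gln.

Asparagine (N) and glutamine (Q) have uncharged amide side chains.
Matching residues: Gln27.

1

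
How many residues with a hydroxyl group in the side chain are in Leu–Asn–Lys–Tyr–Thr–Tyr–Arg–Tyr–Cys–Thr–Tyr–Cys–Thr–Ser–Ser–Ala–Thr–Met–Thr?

S, T, and Y are the three residues with a side-chain hydroxyl.
Matching residues: Tyr4, Thr5, Tyr6, Tyr8, Thr10, Tyr11, Thr13, Ser14, Ser15, Thr17, Thr19.

11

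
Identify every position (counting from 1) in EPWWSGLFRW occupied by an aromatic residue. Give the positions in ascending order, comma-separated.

3, 4, 8, 10

F, W, and Y each carry an aromatic ring on the side chain.
Matching residues: W3, W4, F8, W10.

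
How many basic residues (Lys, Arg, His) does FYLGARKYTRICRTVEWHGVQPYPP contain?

5

Matching residues: R6, K7, R10, R13, H18.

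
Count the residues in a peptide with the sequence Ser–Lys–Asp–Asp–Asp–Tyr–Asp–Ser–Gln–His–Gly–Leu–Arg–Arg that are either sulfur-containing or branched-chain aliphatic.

1

Sulfur-containing: C, M. Branched-chain aliphatic: I, L, V.
Sulfur-containing residues here: none (0).
Branched-chain aliphatic residues here: Leu12 (1).
The two groups share no amino acid, so total = 0 + 1 = 1.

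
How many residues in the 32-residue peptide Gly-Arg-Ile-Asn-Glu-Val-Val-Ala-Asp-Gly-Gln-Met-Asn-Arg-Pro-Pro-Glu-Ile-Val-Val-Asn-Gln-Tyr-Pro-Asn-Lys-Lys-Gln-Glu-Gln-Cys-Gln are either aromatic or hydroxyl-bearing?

1

Aromatic: F, W, Y. Hydroxyl-bearing: S, T, Y.
Aromatic residues here: Tyr23 (1).
Hydroxyl-bearing residues here: Tyr23 (1).
Y is in both groups, so the 1 Y residue must not be double-counted.
Total = 1 + 1 − 1 = 1.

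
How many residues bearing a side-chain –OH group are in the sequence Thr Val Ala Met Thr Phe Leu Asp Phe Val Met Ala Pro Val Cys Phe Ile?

The –OH-bearing residues are Ser, Thr (aliphatic alcohols), and Tyr (phenol).
Matching residues: Thr1, Thr5.

2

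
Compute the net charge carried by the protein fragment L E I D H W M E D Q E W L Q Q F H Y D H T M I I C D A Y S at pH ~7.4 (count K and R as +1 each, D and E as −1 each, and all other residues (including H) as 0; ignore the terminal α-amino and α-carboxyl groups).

Positive (K, R): none → +0.
Negative (D, E): E2, D4, E8, D9, E11, D19, D26 → −7.
Net charge = (+0) + (−7) = −7.

-7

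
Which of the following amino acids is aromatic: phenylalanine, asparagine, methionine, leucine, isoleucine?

The aromatic amino acids are Phe (F, benzyl), Trp (W, indole), and Tyr (Y, phenol).
Of the listed options, only phenylalanine belongs to this group.

phenylalanine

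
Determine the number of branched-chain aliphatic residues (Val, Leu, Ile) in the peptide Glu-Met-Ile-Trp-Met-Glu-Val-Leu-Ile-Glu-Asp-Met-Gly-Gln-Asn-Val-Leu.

6

Matching residues: Ile3, Val7, Leu8, Ile9, Val16, Leu17.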